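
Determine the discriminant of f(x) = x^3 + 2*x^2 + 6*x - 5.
Δ = -2315

For x^3 + a x^2 + b x + c the discriminant is Δ = 18 a b c - 4 a^3 c + a^2 b^2 - 4 b^3 - 27 c^2.
Plug a = 2, b = 6, c = -5:
  18*(2)*(6)*(-5) - 4*(2)^3*(-5) + (2)^2*(6)^2 - 4*(6)^3 - 27*(-5)^2
  = -1080 + (160) + 144 + (-864) + (-675)
  = -2315.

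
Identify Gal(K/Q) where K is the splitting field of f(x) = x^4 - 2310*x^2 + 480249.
Gal(K/Q) = Z/2Z (cyclic of order 2)

f factors as (x^2 - 2079)(x^2 - 231), so the splitting field is K = Q(sqrt(2079), sqrt(231)). The squarefree part of 2079 is 231 and the squarefree part of 231 is also 231, so sqrt(2079) and sqrt(231) are both rational multiples of sqrt(231). Hence Q(sqrt(2079)) = Q(sqrt(231)) = Q(sqrt(231)), and the splitting field collapses to a single degree-2 extension with Galois group Z/2Z.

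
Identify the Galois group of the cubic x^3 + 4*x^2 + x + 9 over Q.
Gal(K/Q) = S_3 (symmetric group of order 6)

Compute the discriminant of x^3 + (4)*x^2 + (1)*x + (9): Δ = -3831. Since Δ is not a rational square, the Galois group is not contained in A_3; it must be the full S_3 (irreducibility of the cubic rules out anything smaller).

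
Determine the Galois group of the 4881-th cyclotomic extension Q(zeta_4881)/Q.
|Gal(Q(zeta_4881)/Q)| = phi(4881) = 3252; group ≅ (Z/4881Z)^* ≅ Z/2Z × Z/1626Z

The n-th cyclotomic polynomial Φ_4881(x) is the minimal polynomial of zeta_4881 over Q and has degree phi(4881) = 3252. So Q(zeta_4881) is a degree-3252 Galois extension with Galois group (Z/4881Z)^*. By CRT, (Z/4881Z)^* ≅ (Z/3Z)^* × (Z/1627Z)^*. Each prime-power unit group is (Z/3Z)^* ≅ Z/2Z; (Z/1627Z)^* ≅ Z/1626Z. Hence Gal(Q(zeta_4881)/Q) ≅ Z/2Z × Z/1626Z.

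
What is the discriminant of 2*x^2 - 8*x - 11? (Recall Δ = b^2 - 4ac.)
Δ = 152

For a quadratic a x^2 + b x + c the discriminant is Δ = b^2 - 4ac = (-8)^2 - 4*(2)*(-11) = 64 - (-88) = 152.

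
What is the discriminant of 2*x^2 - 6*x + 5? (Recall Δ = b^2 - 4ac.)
Δ = -4

For a quadratic a x^2 + b x + c the discriminant is Δ = b^2 - 4ac = (-6)^2 - 4*(2)*(5) = 36 - (40) = -4.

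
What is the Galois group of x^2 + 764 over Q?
Gal(K/Q) = Z/2Z (cyclic of order 2)

x^2 + 764 is irreducible over Q since -764 is not a rational square. The splitting field Q(sqrt(-764)) has degree 2 over Q, and its unique nontrivial automorphism is sqrt(-764) ↦ -sqrt(-764). Hence Gal(Q(sqrt(-764))/Q) = Z/2Z.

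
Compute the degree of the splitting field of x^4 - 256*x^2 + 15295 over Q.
[K:Q] = 4

f factors as (x^2 - 161)(x^2 - 95); the splitting field is K = Q(sqrt(161), sqrt(95)). Since 161, 95, and 15295 are all non-squares in Q, the three subfields Q(sqrt(161)), Q(sqrt(95)), Q(sqrt(15295)) are distinct degree-2 extensions, so [K:Q] = 4 (Klein four Galois group).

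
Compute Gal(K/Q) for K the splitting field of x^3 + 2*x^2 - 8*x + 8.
Gal(K/Q) = S_3 (symmetric group of order 6)

Compute the discriminant of x^3 + (2)*x^2 + (-8)*x + (8): Δ = -1984. Since Δ is not a rational square, the Galois group is not contained in A_3; it must be the full S_3 (irreducibility of the cubic rules out anything smaller).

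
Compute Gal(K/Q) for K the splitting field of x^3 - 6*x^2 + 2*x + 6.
Gal(K/Q) = S_3 (symmetric group of order 6)

Compute the discriminant of x^3 + (-6)*x^2 + (2)*x + (6): Δ = 3028. Since Δ is not a rational square, the Galois group is not contained in A_3; it must be the full S_3 (irreducibility of the cubic rules out anything smaller).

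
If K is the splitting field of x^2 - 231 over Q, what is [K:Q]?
[K:Q] = 2

The polynomial x^2 - 231 is irreducible over Q since 231 is not a perfect square. Its splitting field is Q(sqrt(231)), which has degree 2 over Q.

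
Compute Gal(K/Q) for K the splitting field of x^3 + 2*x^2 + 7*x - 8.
Gal(K/Q) = S_3 (symmetric group of order 6)

Compute the discriminant of x^3 + (2)*x^2 + (7)*x + (-8): Δ = -4664. Since Δ is not a rational square, the Galois group is not contained in A_3; it must be the full S_3 (irreducibility of the cubic rules out anything smaller).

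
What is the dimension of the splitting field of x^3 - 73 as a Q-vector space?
[K:Q] = 6

x^3 - 73 has one real root r = 73^(1/3) and two complex roots r*zeta_3, r*zeta_3^2 where zeta_3 = e^(2*pi*i/3). The splitting field is Q(r, zeta_3). [Q(r):Q] = 3 and [Q(zeta_3):Q] = 2 with gcd = 1, so [Q(r, zeta_3):Q] = 3 * 2 = 6.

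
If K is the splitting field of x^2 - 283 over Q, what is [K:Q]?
[K:Q] = 2

The polynomial x^2 - 283 is irreducible over Q since 283 is not a perfect square. Its splitting field is Q(sqrt(283)), which has degree 2 over Q.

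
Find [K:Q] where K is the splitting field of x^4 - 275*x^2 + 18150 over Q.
[K:Q] = 4

f factors as (x^2 - 110)(x^2 - 165); the splitting field is K = Q(sqrt(110), sqrt(165)). Since 110, 165, and 18150 are all non-squares in Q, the three subfields Q(sqrt(110)), Q(sqrt(165)), Q(sqrt(18150)) are distinct degree-2 extensions, so [K:Q] = 4 (Klein four Galois group).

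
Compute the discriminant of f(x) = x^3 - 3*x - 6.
Δ = -864

For a depressed cubic x^3 + p x + q the discriminant is Δ = -4 p^3 - 27 q^2 = -4*(-3)^3 - 27*(-6)^2 = 108 - 972 = -864.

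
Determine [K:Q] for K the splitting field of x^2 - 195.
[K:Q] = 2

The polynomial x^2 - 195 is irreducible over Q since 195 is not a perfect square. Its splitting field is Q(sqrt(195)), which has degree 2 over Q.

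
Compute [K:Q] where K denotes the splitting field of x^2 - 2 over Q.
[K:Q] = 2

The discriminant of x^2 + (0)*x + (-2) is b^2 - 4c = 0 - (-8) = 8. Since 8 is not a perfect square in Q, the polynomial is irreducible over Q. Its two roots generate a degree-2 extension, so [K:Q] = 2.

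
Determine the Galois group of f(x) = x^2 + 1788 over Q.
Gal(K/Q) = Z/2Z (cyclic of order 2)

x^2 + 1788 is irreducible over Q since -1788 is not a rational square. The splitting field Q(sqrt(-1788)) has degree 2 over Q, and its unique nontrivial automorphism is sqrt(-1788) ↦ -sqrt(-1788). Hence Gal(Q(sqrt(-1788))/Q) = Z/2Z.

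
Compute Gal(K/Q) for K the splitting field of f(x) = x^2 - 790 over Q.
Gal(K/Q) = Z/2Z (cyclic of order 2)

x^2 - 790 is irreducible over Q since 790 is not a rational square. The splitting field Q(sqrt(790)) has degree 2 over Q, and its unique nontrivial automorphism is sqrt(790) ↦ -sqrt(790). Hence Gal(Q(sqrt(790))/Q) = Z/2Z.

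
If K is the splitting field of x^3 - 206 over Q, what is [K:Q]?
[K:Q] = 6

x^3 - 206 has one real root r = 206^(1/3) and two complex roots r*zeta_3, r*zeta_3^2 where zeta_3 = e^(2*pi*i/3). The splitting field is Q(r, zeta_3). [Q(r):Q] = 3 and [Q(zeta_3):Q] = 2 with gcd = 1, so [Q(r, zeta_3):Q] = 3 * 2 = 6.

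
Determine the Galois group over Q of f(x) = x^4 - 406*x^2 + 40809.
Gal(K/Q) = V_4 (Klein four-group, Z/2Z × Z/2Z)

f factors as (x^2 - 183)(x^2 - 223), so the splitting field is K = Q(sqrt(183), sqrt(223)). The elements 183, 223, 40809 are all non-squares in Q, so sqrt(183) and sqrt(223) generate independent quadratic extensions. Thus [K:Q] = 4 and Gal(K/Q) is generated by the two order-2 automorphisms sqrt(183) ↦ -sqrt(183) and sqrt(223) ↦ -sqrt(223), giving V_4.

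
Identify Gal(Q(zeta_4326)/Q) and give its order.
|Gal(Q(zeta_4326)/Q)| = phi(4326) = 1224; group ≅ (Z/4326Z)^* ≅ Z/2Z × Z/6Z × Z/102Z

The n-th cyclotomic polynomial Φ_4326(x) is the minimal polynomial of zeta_4326 over Q and has degree phi(4326) = 1224. So Q(zeta_4326) is a degree-1224 Galois extension with Galois group (Z/4326Z)^*. By CRT, (Z/4326Z)^* ≅ (Z/2Z)^* × (Z/3Z)^* × (Z/7Z)^* × (Z/103Z)^*. Each prime-power unit group is (Z/2Z)^* ≅ trivial group (order 1); (Z/3Z)^* ≅ Z/2Z; (Z/7Z)^* ≅ Z/6Z; (Z/103Z)^* ≅ Z/102Z. Hence Gal(Q(zeta_4326)/Q) ≅ Z/2Z × Z/6Z × Z/102Z.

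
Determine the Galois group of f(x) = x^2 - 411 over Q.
Gal(K/Q) = Z/2Z (cyclic of order 2)

x^2 - 411 is irreducible over Q since 411 is not a rational square. The splitting field Q(sqrt(411)) has degree 2 over Q, and its unique nontrivial automorphism is sqrt(411) ↦ -sqrt(411). Hence Gal(Q(sqrt(411))/Q) = Z/2Z.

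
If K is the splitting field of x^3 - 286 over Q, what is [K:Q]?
[K:Q] = 6

x^3 - 286 has one real root r = 286^(1/3) and two complex roots r*zeta_3, r*zeta_3^2 where zeta_3 = e^(2*pi*i/3). The splitting field is Q(r, zeta_3). [Q(r):Q] = 3 and [Q(zeta_3):Q] = 2 with gcd = 1, so [Q(r, zeta_3):Q] = 3 * 2 = 6.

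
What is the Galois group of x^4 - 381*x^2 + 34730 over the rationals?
Gal(K/Q) = V_4 (Klein four-group, Z/2Z × Z/2Z)

f factors as (x^2 - 151)(x^2 - 230), so the splitting field is K = Q(sqrt(151), sqrt(230)). The elements 151, 230, 34730 are all non-squares in Q, so sqrt(151) and sqrt(230) generate independent quadratic extensions. Thus [K:Q] = 4 and Gal(K/Q) is generated by the two order-2 automorphisms sqrt(151) ↦ -sqrt(151) and sqrt(230) ↦ -sqrt(230), giving V_4.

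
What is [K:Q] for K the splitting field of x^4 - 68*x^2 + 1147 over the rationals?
[K:Q] = 4

f factors as (x^2 - 31)(x^2 - 37); the splitting field is K = Q(sqrt(31), sqrt(37)). Since 31, 37, and 1147 are all non-squares in Q, the three subfields Q(sqrt(31)), Q(sqrt(37)), Q(sqrt(1147)) are distinct degree-2 extensions, so [K:Q] = 4 (Klein four Galois group).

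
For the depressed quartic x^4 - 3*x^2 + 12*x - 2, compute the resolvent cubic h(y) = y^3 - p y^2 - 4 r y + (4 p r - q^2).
h(y) = y^3 + 3*y^2 + 8*y - 120

Identify coefficients: p = -3, q = 12, r = -2.
Plug into h(y) = y^3 - p y^2 - 4 r y + (4 p r - q^2):
  h(y) = y^3 - (-3) y^2 - 4*(-2) y + (4*(-3)*(-2) - (12)^2)
       = y^3 + (3) y^2 + (8) y + (-120).
Simplifying: h(y) = y^3 + 3*y^2 + 8*y - 120.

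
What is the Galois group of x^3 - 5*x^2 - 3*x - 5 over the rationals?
Gal(K/Q) = S_3 (symmetric group of order 6)

Compute the discriminant of x^3 + (-5)*x^2 + (-3)*x + (-5): Δ = -4192. Since Δ is not a rational square, the Galois group is not contained in A_3; it must be the full S_3 (irreducibility of the cubic rules out anything smaller).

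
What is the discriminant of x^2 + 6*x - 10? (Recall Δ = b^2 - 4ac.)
Δ = 76

For a quadratic a x^2 + b x + c the discriminant is Δ = b^2 - 4ac = (6)^2 - 4*(1)*(-10) = 36 - (-40) = 76.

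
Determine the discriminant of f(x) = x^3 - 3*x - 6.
Δ = -864

For a depressed cubic x^3 + p x + q the discriminant is Δ = -4 p^3 - 27 q^2 = -4*(-3)^3 - 27*(-6)^2 = 108 - 972 = -864.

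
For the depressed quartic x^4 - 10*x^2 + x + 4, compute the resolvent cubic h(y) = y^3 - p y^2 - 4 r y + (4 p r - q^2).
h(y) = y^3 + 10*y^2 - 16*y - 161

Identify coefficients: p = -10, q = 1, r = 4.
Plug into h(y) = y^3 - p y^2 - 4 r y + (4 p r - q^2):
  h(y) = y^3 - (-10) y^2 - 4*(4) y + (4*(-10)*(4) - (1)^2)
       = y^3 + (10) y^2 + (-16) y + (-161).
Simplifying: h(y) = y^3 + 10*y^2 - 16*y - 161.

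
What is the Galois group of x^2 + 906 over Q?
Gal(K/Q) = Z/2Z (cyclic of order 2)

x^2 + 906 is irreducible over Q since -906 is not a rational square. The splitting field Q(sqrt(-906)) has degree 2 over Q, and its unique nontrivial automorphism is sqrt(-906) ↦ -sqrt(-906). Hence Gal(Q(sqrt(-906))/Q) = Z/2Z.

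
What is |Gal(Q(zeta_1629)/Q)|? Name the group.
|Gal(Q(zeta_1629)/Q)| = phi(1629) = 1080; group ≅ (Z/1629Z)^* ≅ Z/6Z × Z/180Z

The n-th cyclotomic polynomial Φ_1629(x) is the minimal polynomial of zeta_1629 over Q and has degree phi(1629) = 1080. So Q(zeta_1629) is a degree-1080 Galois extension with Galois group (Z/1629Z)^*. By CRT, (Z/1629Z)^* ≅ (Z/9Z)^* × (Z/181Z)^*. Each prime-power unit group is (Z/9Z)^* ≅ Z/6Z; (Z/181Z)^* ≅ Z/180Z. Hence Gal(Q(zeta_1629)/Q) ≅ Z/6Z × Z/180Z.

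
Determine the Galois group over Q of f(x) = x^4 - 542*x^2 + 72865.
Gal(K/Q) = V_4 (Klein four-group, Z/2Z × Z/2Z)

f factors as (x^2 - 295)(x^2 - 247), so the splitting field is K = Q(sqrt(295), sqrt(247)). The elements 295, 247, 72865 are all non-squares in Q, so sqrt(295) and sqrt(247) generate independent quadratic extensions. Thus [K:Q] = 4 and Gal(K/Q) is generated by the two order-2 automorphisms sqrt(295) ↦ -sqrt(295) and sqrt(247) ↦ -sqrt(247), giving V_4.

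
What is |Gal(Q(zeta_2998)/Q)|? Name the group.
|Gal(Q(zeta_2998)/Q)| = phi(2998) = 1498; group ≅ (Z/2998Z)^* ≅ Z/1498Z

The n-th cyclotomic polynomial Φ_2998(x) is the minimal polynomial of zeta_2998 over Q and has degree phi(2998) = 1498. So Q(zeta_2998) is a degree-1498 Galois extension with Galois group (Z/2998Z)^*. By CRT, (Z/2998Z)^* ≅ (Z/2Z)^* × (Z/1499Z)^*. Each prime-power unit group is (Z/2Z)^* ≅ trivial group (order 1); (Z/1499Z)^* ≅ Z/1498Z. Hence Gal(Q(zeta_2998)/Q) ≅ Z/1498Z.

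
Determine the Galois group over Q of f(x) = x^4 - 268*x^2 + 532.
Gal(K/Q) = V_4 (Klein four-group, Z/2Z × Z/2Z)

f factors as (x^2 - 2)(x^2 - 266), so the splitting field is K = Q(sqrt(2), sqrt(266)). The elements 2, 266, 532 are all non-squares in Q, so sqrt(2) and sqrt(266) generate independent quadratic extensions. Thus [K:Q] = 4 and Gal(K/Q) is generated by the two order-2 automorphisms sqrt(2) ↦ -sqrt(2) and sqrt(266) ↦ -sqrt(266), giving V_4.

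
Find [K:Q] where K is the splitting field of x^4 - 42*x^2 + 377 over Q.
[K:Q] = 4

f factors as (x^2 - 13)(x^2 - 29); the splitting field is K = Q(sqrt(13), sqrt(29)). Since 13, 29, and 377 are all non-squares in Q, the three subfields Q(sqrt(13)), Q(sqrt(29)), Q(sqrt(377)) are distinct degree-2 extensions, so [K:Q] = 4 (Klein four Galois group).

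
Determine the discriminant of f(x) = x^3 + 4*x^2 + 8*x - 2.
Δ = -1772

For x^3 + a x^2 + b x + c the discriminant is Δ = 18 a b c - 4 a^3 c + a^2 b^2 - 4 b^3 - 27 c^2.
Plug a = 4, b = 8, c = -2:
  18*(4)*(8)*(-2) - 4*(4)^3*(-2) + (4)^2*(8)^2 - 4*(8)^3 - 27*(-2)^2
  = -1152 + (512) + 1024 + (-2048) + (-108)
  = -1772.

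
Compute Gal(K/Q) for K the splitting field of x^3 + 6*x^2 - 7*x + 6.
Gal(K/Q) = S_3 (symmetric group of order 6)

Compute the discriminant of x^3 + (6)*x^2 + (-7)*x + (6): Δ = -7556. Since Δ is not a rational square, the Galois group is not contained in A_3; it must be the full S_3 (irreducibility of the cubic rules out anything smaller).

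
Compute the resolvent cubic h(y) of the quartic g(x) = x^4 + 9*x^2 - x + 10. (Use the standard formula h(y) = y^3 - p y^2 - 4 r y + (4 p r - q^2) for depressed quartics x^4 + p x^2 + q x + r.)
h(y) = y^3 - 9*y^2 - 40*y + 359

Identify coefficients: p = 9, q = -1, r = 10.
Plug into h(y) = y^3 - p y^2 - 4 r y + (4 p r - q^2):
  h(y) = y^3 - (9) y^2 - 4*(10) y + (4*(9)*(10) - (-1)^2)
       = y^3 + (-9) y^2 + (-40) y + (359).
Simplifying: h(y) = y^3 - 9*y^2 - 40*y + 359.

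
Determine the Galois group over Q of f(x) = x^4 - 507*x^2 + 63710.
Gal(K/Q) = V_4 (Klein four-group, Z/2Z × Z/2Z)

f factors as (x^2 - 230)(x^2 - 277), so the splitting field is K = Q(sqrt(230), sqrt(277)). The elements 230, 277, 63710 are all non-squares in Q, so sqrt(230) and sqrt(277) generate independent quadratic extensions. Thus [K:Q] = 4 and Gal(K/Q) is generated by the two order-2 automorphisms sqrt(230) ↦ -sqrt(230) and sqrt(277) ↦ -sqrt(277), giving V_4.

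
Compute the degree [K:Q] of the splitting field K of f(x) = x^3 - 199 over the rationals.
[K:Q] = 6

x^3 - 199 has one real root r = 199^(1/3) and two complex roots r*zeta_3, r*zeta_3^2 where zeta_3 = e^(2*pi*i/3). The splitting field is Q(r, zeta_3). [Q(r):Q] = 3 and [Q(zeta_3):Q] = 2 with gcd = 1, so [Q(r, zeta_3):Q] = 3 * 2 = 6.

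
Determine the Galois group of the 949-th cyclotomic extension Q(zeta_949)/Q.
|Gal(Q(zeta_949)/Q)| = phi(949) = 864; group ≅ (Z/949Z)^* ≅ Z/12Z × Z/72Z

The n-th cyclotomic polynomial Φ_949(x) is the minimal polynomial of zeta_949 over Q and has degree phi(949) = 864. So Q(zeta_949) is a degree-864 Galois extension with Galois group (Z/949Z)^*. By CRT, (Z/949Z)^* ≅ (Z/13Z)^* × (Z/73Z)^*. Each prime-power unit group is (Z/13Z)^* ≅ Z/12Z; (Z/73Z)^* ≅ Z/72Z. Hence Gal(Q(zeta_949)/Q) ≅ Z/12Z × Z/72Z.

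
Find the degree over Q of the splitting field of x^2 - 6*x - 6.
[K:Q] = 2

The discriminant of x^2 + (-6)*x + (-6) is b^2 - 4c = 36 - (-24) = 60. Since 60 is not a perfect square in Q, the polynomial is irreducible over Q. Its two roots generate a degree-2 extension, so [K:Q] = 2.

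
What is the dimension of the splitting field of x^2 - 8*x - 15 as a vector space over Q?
[K:Q] = 2

The discriminant of x^2 + (-8)*x + (-15) is b^2 - 4c = 64 - (-60) = 124. Since 124 is not a perfect square in Q, the polynomial is irreducible over Q. Its two roots generate a degree-2 extension, so [K:Q] = 2.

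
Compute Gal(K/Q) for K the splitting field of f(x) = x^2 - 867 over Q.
Gal(K/Q) = Z/2Z (cyclic of order 2)

x^2 - 867 is irreducible over Q since 867 is not a rational square. The splitting field Q(sqrt(867)) has degree 2 over Q, and its unique nontrivial automorphism is sqrt(867) ↦ -sqrt(867). Hence Gal(Q(sqrt(867))/Q) = Z/2Z.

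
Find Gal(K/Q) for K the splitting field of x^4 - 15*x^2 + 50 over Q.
Gal(K/Q) = V_4 (Klein four-group, Z/2Z × Z/2Z)

f factors as (x^2 - 5)(x^2 - 10), so the splitting field is K = Q(sqrt(5), sqrt(10)). The elements 5, 10, 50 are all non-squares in Q, so sqrt(5) and sqrt(10) generate independent quadratic extensions. Thus [K:Q] = 4 and Gal(K/Q) is generated by the two order-2 automorphisms sqrt(5) ↦ -sqrt(5) and sqrt(10) ↦ -sqrt(10), giving V_4.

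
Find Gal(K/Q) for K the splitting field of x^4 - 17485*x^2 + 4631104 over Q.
Gal(K/Q) = Z/2Z (cyclic of order 2)

f factors as (x^2 - 269)(x^2 - 17216), so the splitting field is K = Q(sqrt(269), sqrt(17216)). The squarefree part of 269 is 269 and the squarefree part of 17216 is also 269, so sqrt(269) and sqrt(17216) are both rational multiples of sqrt(269). Hence Q(sqrt(269)) = Q(sqrt(17216)) = Q(sqrt(269)), and the splitting field collapses to a single degree-2 extension with Galois group Z/2Z.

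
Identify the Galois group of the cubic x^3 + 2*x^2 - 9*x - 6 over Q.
Gal(K/Q) = S_3 (symmetric group of order 6)

Compute the discriminant of x^3 + (2)*x^2 + (-9)*x + (-6): Δ = 4404. Since Δ is not a rational square, the Galois group is not contained in A_3; it must be the full S_3 (irreducibility of the cubic rules out anything smaller).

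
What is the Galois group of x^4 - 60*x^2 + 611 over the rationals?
Gal(K/Q) = V_4 (Klein four-group, Z/2Z × Z/2Z)

f factors as (x^2 - 47)(x^2 - 13), so the splitting field is K = Q(sqrt(47), sqrt(13)). The elements 47, 13, 611 are all non-squares in Q, so sqrt(47) and sqrt(13) generate independent quadratic extensions. Thus [K:Q] = 4 and Gal(K/Q) is generated by the two order-2 automorphisms sqrt(47) ↦ -sqrt(47) and sqrt(13) ↦ -sqrt(13), giving V_4.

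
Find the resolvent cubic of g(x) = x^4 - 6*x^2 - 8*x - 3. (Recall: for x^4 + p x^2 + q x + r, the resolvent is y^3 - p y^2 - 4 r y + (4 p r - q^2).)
h(y) = y^3 + 6*y^2 + 12*y + 8

Identify coefficients: p = -6, q = -8, r = -3.
Plug into h(y) = y^3 - p y^2 - 4 r y + (4 p r - q^2):
  h(y) = y^3 - (-6) y^2 - 4*(-3) y + (4*(-6)*(-3) - (-8)^2)
       = y^3 + (6) y^2 + (12) y + (8).
Simplifying: h(y) = y^3 + 6*y^2 + 12*y + 8.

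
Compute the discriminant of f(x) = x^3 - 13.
Δ = -4563

For a depressed cubic x^3 + p x + q the discriminant is Δ = -4 p^3 - 27 q^2 = -4*(0)^3 - 27*(-13)^2 = 0 - 4563 = -4563.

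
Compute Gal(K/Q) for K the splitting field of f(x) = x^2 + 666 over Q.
Gal(K/Q) = Z/2Z (cyclic of order 2)

x^2 + 666 is irreducible over Q since -666 is not a rational square. The splitting field Q(sqrt(-666)) has degree 2 over Q, and its unique nontrivial automorphism is sqrt(-666) ↦ -sqrt(-666). Hence Gal(Q(sqrt(-666))/Q) = Z/2Z.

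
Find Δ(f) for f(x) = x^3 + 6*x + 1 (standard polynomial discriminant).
Δ = -891

For a depressed cubic x^3 + p x + q the discriminant is Δ = -4 p^3 - 27 q^2 = -4*(6)^3 - 27*(1)^2 = -864 - 27 = -891.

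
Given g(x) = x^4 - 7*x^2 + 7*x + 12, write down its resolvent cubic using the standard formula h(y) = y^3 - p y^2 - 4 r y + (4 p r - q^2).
h(y) = y^3 + 7*y^2 - 48*y - 385

Identify coefficients: p = -7, q = 7, r = 12.
Plug into h(y) = y^3 - p y^2 - 4 r y + (4 p r - q^2):
  h(y) = y^3 - (-7) y^2 - 4*(12) y + (4*(-7)*(12) - (7)^2)
       = y^3 + (7) y^2 + (-48) y + (-385).
Simplifying: h(y) = y^3 + 7*y^2 - 48*y - 385.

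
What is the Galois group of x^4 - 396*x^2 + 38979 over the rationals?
Gal(K/Q) = V_4 (Klein four-group, Z/2Z × Z/2Z)

f factors as (x^2 - 183)(x^2 - 213), so the splitting field is K = Q(sqrt(183), sqrt(213)). The elements 183, 213, 38979 are all non-squares in Q, so sqrt(183) and sqrt(213) generate independent quadratic extensions. Thus [K:Q] = 4 and Gal(K/Q) is generated by the two order-2 automorphisms sqrt(183) ↦ -sqrt(183) and sqrt(213) ↦ -sqrt(213), giving V_4.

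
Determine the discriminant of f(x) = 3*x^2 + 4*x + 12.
Δ = -128

For a quadratic a x^2 + b x + c the discriminant is Δ = b^2 - 4ac = (4)^2 - 4*(3)*(12) = 16 - (144) = -128.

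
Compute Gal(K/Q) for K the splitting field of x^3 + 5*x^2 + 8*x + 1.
Gal(K/Q) = S_3 (symmetric group of order 6)

Compute the discriminant of x^3 + (5)*x^2 + (8)*x + (1): Δ = -255. Since Δ is not a rational square, the Galois group is not contained in A_3; it must be the full S_3 (irreducibility of the cubic rules out anything smaller).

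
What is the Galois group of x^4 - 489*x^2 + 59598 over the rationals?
Gal(K/Q) = V_4 (Klein four-group, Z/2Z × Z/2Z)

f factors as (x^2 - 231)(x^2 - 258), so the splitting field is K = Q(sqrt(231), sqrt(258)). The elements 231, 258, 59598 are all non-squares in Q, so sqrt(231) and sqrt(258) generate independent quadratic extensions. Thus [K:Q] = 4 and Gal(K/Q) is generated by the two order-2 automorphisms sqrt(231) ↦ -sqrt(231) and sqrt(258) ↦ -sqrt(258), giving V_4.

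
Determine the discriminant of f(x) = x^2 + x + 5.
Δ = -19

For a quadratic a x^2 + b x + c the discriminant is Δ = b^2 - 4ac = (1)^2 - 4*(1)*(5) = 1 - (20) = -19.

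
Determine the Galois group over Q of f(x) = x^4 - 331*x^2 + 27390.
Gal(K/Q) = V_4 (Klein four-group, Z/2Z × Z/2Z)

f factors as (x^2 - 166)(x^2 - 165), so the splitting field is K = Q(sqrt(166), sqrt(165)). The elements 166, 165, 27390 are all non-squares in Q, so sqrt(166) and sqrt(165) generate independent quadratic extensions. Thus [K:Q] = 4 and Gal(K/Q) is generated by the two order-2 automorphisms sqrt(166) ↦ -sqrt(166) and sqrt(165) ↦ -sqrt(165), giving V_4.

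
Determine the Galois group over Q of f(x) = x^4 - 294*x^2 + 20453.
Gal(K/Q) = V_4 (Klein four-group, Z/2Z × Z/2Z)

f factors as (x^2 - 181)(x^2 - 113), so the splitting field is K = Q(sqrt(181), sqrt(113)). The elements 181, 113, 20453 are all non-squares in Q, so sqrt(181) and sqrt(113) generate independent quadratic extensions. Thus [K:Q] = 4 and Gal(K/Q) is generated by the two order-2 automorphisms sqrt(181) ↦ -sqrt(181) and sqrt(113) ↦ -sqrt(113), giving V_4.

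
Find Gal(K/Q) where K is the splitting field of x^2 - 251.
Gal(K/Q) = Z/2Z (cyclic of order 2)

x^2 - 251 is irreducible over Q since 251 is not a rational square. The splitting field Q(sqrt(251)) has degree 2 over Q, and its unique nontrivial automorphism is sqrt(251) ↦ -sqrt(251). Hence Gal(Q(sqrt(251))/Q) = Z/2Z.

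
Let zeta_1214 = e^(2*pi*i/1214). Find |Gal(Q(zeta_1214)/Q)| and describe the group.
|Gal(Q(zeta_1214)/Q)| = phi(1214) = 606; group ≅ (Z/1214Z)^* ≅ Z/606Z

The n-th cyclotomic polynomial Φ_1214(x) is the minimal polynomial of zeta_1214 over Q and has degree phi(1214) = 606. So Q(zeta_1214) is a degree-606 Galois extension with Galois group (Z/1214Z)^*. By CRT, (Z/1214Z)^* ≅ (Z/2Z)^* × (Z/607Z)^*. Each prime-power unit group is (Z/2Z)^* ≅ trivial group (order 1); (Z/607Z)^* ≅ Z/606Z. Hence Gal(Q(zeta_1214)/Q) ≅ Z/606Z.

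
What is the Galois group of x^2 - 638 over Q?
Gal(K/Q) = Z/2Z (cyclic of order 2)

x^2 - 638 is irreducible over Q since 638 is not a rational square. The splitting field Q(sqrt(638)) has degree 2 over Q, and its unique nontrivial automorphism is sqrt(638) ↦ -sqrt(638). Hence Gal(Q(sqrt(638))/Q) = Z/2Z.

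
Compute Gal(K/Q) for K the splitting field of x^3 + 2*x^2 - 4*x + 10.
Gal(K/Q) = S_3 (symmetric group of order 6)

Compute the discriminant of x^3 + (2)*x^2 + (-4)*x + (10): Δ = -4140. Since Δ is not a rational square, the Galois group is not contained in A_3; it must be the full S_3 (irreducibility of the cubic rules out anything smaller).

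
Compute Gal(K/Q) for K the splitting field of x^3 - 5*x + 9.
Gal(K/Q) = S_3 (symmetric group of order 6)

Compute the discriminant of x^3 + (0)*x^2 + (-5)*x + (9): Δ = -1687. Since Δ is not a rational square, the Galois group is not contained in A_3; it must be the full S_3 (irreducibility of the cubic rules out anything smaller).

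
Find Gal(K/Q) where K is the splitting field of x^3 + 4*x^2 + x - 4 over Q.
Gal(K/Q) = S_3 (symmetric group of order 6)

Compute the discriminant of x^3 + (4)*x^2 + (1)*x + (-4): Δ = 316. Since Δ is not a rational square, the Galois group is not contained in A_3; it must be the full S_3 (irreducibility of the cubic rules out anything smaller).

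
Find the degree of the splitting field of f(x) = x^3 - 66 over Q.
[K:Q] = 6

x^3 - 66 has one real root r = 66^(1/3) and two complex roots r*zeta_3, r*zeta_3^2 where zeta_3 = e^(2*pi*i/3). The splitting field is Q(r, zeta_3). [Q(r):Q] = 3 and [Q(zeta_3):Q] = 2 with gcd = 1, so [Q(r, zeta_3):Q] = 3 * 2 = 6.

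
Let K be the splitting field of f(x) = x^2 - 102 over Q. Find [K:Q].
[K:Q] = 2

The polynomial x^2 - 102 is irreducible over Q since 102 is not a perfect square. Its splitting field is Q(sqrt(102)), which has degree 2 over Q.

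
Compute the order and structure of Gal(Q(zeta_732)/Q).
|Gal(Q(zeta_732)/Q)| = phi(732) = 240; group ≅ (Z/732Z)^* ≅ Z/2Z × Z/2Z × Z/60Z

The n-th cyclotomic polynomial Φ_732(x) is the minimal polynomial of zeta_732 over Q and has degree phi(732) = 240. So Q(zeta_732) is a degree-240 Galois extension with Galois group (Z/732Z)^*. By CRT, (Z/732Z)^* ≅ (Z/4Z)^* × (Z/3Z)^* × (Z/61Z)^*. Each prime-power unit group is (Z/4Z)^* ≅ Z/2Z; (Z/3Z)^* ≅ Z/2Z; (Z/61Z)^* ≅ Z/60Z. Hence Gal(Q(zeta_732)/Q) ≅ Z/2Z × Z/2Z × Z/60Z.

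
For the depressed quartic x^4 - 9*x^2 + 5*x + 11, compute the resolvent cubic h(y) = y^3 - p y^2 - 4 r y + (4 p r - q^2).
h(y) = y^3 + 9*y^2 - 44*y - 421

Identify coefficients: p = -9, q = 5, r = 11.
Plug into h(y) = y^3 - p y^2 - 4 r y + (4 p r - q^2):
  h(y) = y^3 - (-9) y^2 - 4*(11) y + (4*(-9)*(11) - (5)^2)
       = y^3 + (9) y^2 + (-44) y + (-421).
Simplifying: h(y) = y^3 + 9*y^2 - 44*y - 421.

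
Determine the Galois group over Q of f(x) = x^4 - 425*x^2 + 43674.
Gal(K/Q) = V_4 (Klein four-group, Z/2Z × Z/2Z)

f factors as (x^2 - 251)(x^2 - 174), so the splitting field is K = Q(sqrt(251), sqrt(174)). The elements 251, 174, 43674 are all non-squares in Q, so sqrt(251) and sqrt(174) generate independent quadratic extensions. Thus [K:Q] = 4 and Gal(K/Q) is generated by the two order-2 automorphisms sqrt(251) ↦ -sqrt(251) and sqrt(174) ↦ -sqrt(174), giving V_4.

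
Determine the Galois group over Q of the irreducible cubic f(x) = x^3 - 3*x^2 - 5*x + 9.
Gal(K/Q) = S_3 (symmetric group of order 6)

Compute the discriminant of x^3 + (-3)*x^2 + (-5)*x + (9): Δ = 1940. Since Δ is not a rational square, the Galois group is not contained in A_3; it must be the full S_3 (irreducibility of the cubic rules out anything smaller).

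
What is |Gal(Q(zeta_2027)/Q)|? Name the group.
|Gal(Q(zeta_2027)/Q)| = phi(2027) = 2026; group ≅ (Z/2027Z)^* ≅ Z/2026Z

The n-th cyclotomic polynomial Φ_2027(x) is the minimal polynomial of zeta_2027 over Q and has degree phi(2027) = 2026. So Q(zeta_2027) is a degree-2026 Galois extension with Galois group (Z/2027Z)^*. (Z/2027Z)^* is cyclic since 2027 is an odd prime power (or 4). Hence Gal(Q(zeta_2027)/Q) ≅ Z/2026Z.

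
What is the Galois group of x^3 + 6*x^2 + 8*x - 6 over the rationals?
Gal(K/Q) = S_3 (symmetric group of order 6)

Compute the discriminant of x^3 + (6)*x^2 + (8)*x + (-6): Δ = -716. Since Δ is not a rational square, the Galois group is not contained in A_3; it must be the full S_3 (irreducibility of the cubic rules out anything smaller).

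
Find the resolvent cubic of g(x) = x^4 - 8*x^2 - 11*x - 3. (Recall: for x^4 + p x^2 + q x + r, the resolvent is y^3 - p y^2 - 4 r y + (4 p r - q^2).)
h(y) = y^3 + 8*y^2 + 12*y - 25

Identify coefficients: p = -8, q = -11, r = -3.
Plug into h(y) = y^3 - p y^2 - 4 r y + (4 p r - q^2):
  h(y) = y^3 - (-8) y^2 - 4*(-3) y + (4*(-8)*(-3) - (-11)^2)
       = y^3 + (8) y^2 + (12) y + (-25).
Simplifying: h(y) = y^3 + 8*y^2 + 12*y - 25.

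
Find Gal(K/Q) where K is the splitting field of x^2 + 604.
Gal(K/Q) = Z/2Z (cyclic of order 2)

x^2 + 604 is irreducible over Q since -604 is not a rational square. The splitting field Q(sqrt(-604)) has degree 2 over Q, and its unique nontrivial automorphism is sqrt(-604) ↦ -sqrt(-604). Hence Gal(Q(sqrt(-604))/Q) = Z/2Z.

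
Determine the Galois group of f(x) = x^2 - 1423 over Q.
Gal(K/Q) = Z/2Z (cyclic of order 2)

x^2 - 1423 is irreducible over Q since 1423 is not a rational square. The splitting field Q(sqrt(1423)) has degree 2 over Q, and its unique nontrivial automorphism is sqrt(1423) ↦ -sqrt(1423). Hence Gal(Q(sqrt(1423))/Q) = Z/2Z.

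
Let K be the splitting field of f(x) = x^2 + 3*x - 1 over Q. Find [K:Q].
[K:Q] = 2

The discriminant of x^2 + (3)*x + (-1) is b^2 - 4c = 9 - (-4) = 13. Since 13 is not a perfect square in Q, the polynomial is irreducible over Q. Its two roots generate a degree-2 extension, so [K:Q] = 2.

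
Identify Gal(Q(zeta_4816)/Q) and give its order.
|Gal(Q(zeta_4816)/Q)| = phi(4816) = 2016; group ≅ (Z/4816Z)^* ≅ Z/2Z × Z/4Z × Z/6Z × Z/42Z

The n-th cyclotomic polynomial Φ_4816(x) is the minimal polynomial of zeta_4816 over Q and has degree phi(4816) = 2016. So Q(zeta_4816) is a degree-2016 Galois extension with Galois group (Z/4816Z)^*. By CRT, (Z/4816Z)^* ≅ (Z/16Z)^* × (Z/7Z)^* × (Z/43Z)^*. Each prime-power unit group is (Z/16Z)^* ≅ Z/2Z × Z/4Z; (Z/7Z)^* ≅ Z/6Z; (Z/43Z)^* ≅ Z/42Z. Hence Gal(Q(zeta_4816)/Q) ≅ Z/2Z × Z/4Z × Z/6Z × Z/42Z.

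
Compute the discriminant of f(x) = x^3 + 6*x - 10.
Δ = -3564

For a depressed cubic x^3 + p x + q the discriminant is Δ = -4 p^3 - 27 q^2 = -4*(6)^3 - 27*(-10)^2 = -864 - 2700 = -3564.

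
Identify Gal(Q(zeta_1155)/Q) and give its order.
|Gal(Q(zeta_1155)/Q)| = phi(1155) = 480; group ≅ (Z/1155Z)^* ≅ Z/2Z × Z/4Z × Z/6Z × Z/10Z

The n-th cyclotomic polynomial Φ_1155(x) is the minimal polynomial of zeta_1155 over Q and has degree phi(1155) = 480. So Q(zeta_1155) is a degree-480 Galois extension with Galois group (Z/1155Z)^*. By CRT, (Z/1155Z)^* ≅ (Z/3Z)^* × (Z/5Z)^* × (Z/7Z)^* × (Z/11Z)^*. Each prime-power unit group is (Z/3Z)^* ≅ Z/2Z; (Z/5Z)^* ≅ Z/4Z; (Z/7Z)^* ≅ Z/6Z; (Z/11Z)^* ≅ Z/10Z. Hence Gal(Q(zeta_1155)/Q) ≅ Z/2Z × Z/4Z × Z/6Z × Z/10Z.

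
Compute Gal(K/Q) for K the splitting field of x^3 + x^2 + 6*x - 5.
Gal(K/Q) = S_3 (symmetric group of order 6)

Compute the discriminant of x^3 + (1)*x^2 + (6)*x + (-5): Δ = -2023. Since Δ is not a rational square, the Galois group is not contained in A_3; it must be the full S_3 (irreducibility of the cubic rules out anything smaller).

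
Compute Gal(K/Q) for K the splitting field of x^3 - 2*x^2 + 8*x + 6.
Gal(K/Q) = S_3 (symmetric group of order 6)

Compute the discriminant of x^3 + (-2)*x^2 + (8)*x + (6): Δ = -4300. Since Δ is not a rational square, the Galois group is not contained in A_3; it must be the full S_3 (irreducibility of the cubic rules out anything smaller).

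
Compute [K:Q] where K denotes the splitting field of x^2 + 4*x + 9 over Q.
[K:Q] = 2

The discriminant of x^2 + (4)*x + (9) is b^2 - 4c = 16 - (36) = -20. Since -20 is not a perfect square in Q, the polynomial is irreducible over Q. Its two roots generate a degree-2 extension, so [K:Q] = 2.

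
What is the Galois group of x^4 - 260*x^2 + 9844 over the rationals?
Gal(K/Q) = V_4 (Klein four-group, Z/2Z × Z/2Z)

f factors as (x^2 - 46)(x^2 - 214), so the splitting field is K = Q(sqrt(46), sqrt(214)). The elements 46, 214, 9844 are all non-squares in Q, so sqrt(46) and sqrt(214) generate independent quadratic extensions. Thus [K:Q] = 4 and Gal(K/Q) is generated by the two order-2 automorphisms sqrt(46) ↦ -sqrt(46) and sqrt(214) ↦ -sqrt(214), giving V_4.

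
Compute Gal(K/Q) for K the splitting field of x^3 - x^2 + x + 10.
Gal(K/Q) = S_3 (symmetric group of order 6)

Compute the discriminant of x^3 + (-1)*x^2 + (1)*x + (10): Δ = -2843. Since Δ is not a rational square, the Galois group is not contained in A_3; it must be the full S_3 (irreducibility of the cubic rules out anything smaller).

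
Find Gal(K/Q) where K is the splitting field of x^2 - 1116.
Gal(K/Q) = Z/2Z (cyclic of order 2)

x^2 - 1116 is irreducible over Q since 1116 is not a rational square. The splitting field Q(sqrt(1116)) has degree 2 over Q, and its unique nontrivial automorphism is sqrt(1116) ↦ -sqrt(1116). Hence Gal(Q(sqrt(1116))/Q) = Z/2Z.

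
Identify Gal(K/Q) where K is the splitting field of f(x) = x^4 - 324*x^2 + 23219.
Gal(K/Q) = V_4 (Klein four-group, Z/2Z × Z/2Z)

f factors as (x^2 - 107)(x^2 - 217), so the splitting field is K = Q(sqrt(107), sqrt(217)). The elements 107, 217, 23219 are all non-squares in Q, so sqrt(107) and sqrt(217) generate independent quadratic extensions. Thus [K:Q] = 4 and Gal(K/Q) is generated by the two order-2 automorphisms sqrt(107) ↦ -sqrt(107) and sqrt(217) ↦ -sqrt(217), giving V_4.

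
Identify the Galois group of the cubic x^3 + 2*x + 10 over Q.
Gal(K/Q) = S_3 (symmetric group of order 6)

Compute the discriminant of x^3 + (0)*x^2 + (2)*x + (10): Δ = -2732. Since Δ is not a rational square, the Galois group is not contained in A_3; it must be the full S_3 (irreducibility of the cubic rules out anything smaller).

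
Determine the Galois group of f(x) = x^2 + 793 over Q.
Gal(K/Q) = Z/2Z (cyclic of order 2)

x^2 + 793 is irreducible over Q since -793 is not a rational square. The splitting field Q(sqrt(-793)) has degree 2 over Q, and its unique nontrivial automorphism is sqrt(-793) ↦ -sqrt(-793). Hence Gal(Q(sqrt(-793))/Q) = Z/2Z.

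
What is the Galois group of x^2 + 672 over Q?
Gal(K/Q) = Z/2Z (cyclic of order 2)

x^2 + 672 is irreducible over Q since -672 is not a rational square. The splitting field Q(sqrt(-672)) has degree 2 over Q, and its unique nontrivial automorphism is sqrt(-672) ↦ -sqrt(-672). Hence Gal(Q(sqrt(-672))/Q) = Z/2Z.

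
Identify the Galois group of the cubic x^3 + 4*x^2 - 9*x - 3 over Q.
Gal(K/Q) = S_3 (symmetric group of order 6)

Compute the discriminant of x^3 + (4)*x^2 + (-9)*x + (-3): Δ = 6681. Since Δ is not a rational square, the Galois group is not contained in A_3; it must be the full S_3 (irreducibility of the cubic rules out anything smaller).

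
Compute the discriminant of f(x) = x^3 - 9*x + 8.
Δ = 1188

For a depressed cubic x^3 + p x + q the discriminant is Δ = -4 p^3 - 27 q^2 = -4*(-9)^3 - 27*(8)^2 = 2916 - 1728 = 1188.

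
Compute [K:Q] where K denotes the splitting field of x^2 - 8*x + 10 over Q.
[K:Q] = 2

The discriminant of x^2 + (-8)*x + (10) is b^2 - 4c = 64 - (40) = 24. Since 24 is not a perfect square in Q, the polynomial is irreducible over Q. Its two roots generate a degree-2 extension, so [K:Q] = 2.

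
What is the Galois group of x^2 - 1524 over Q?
Gal(K/Q) = Z/2Z (cyclic of order 2)

x^2 - 1524 is irreducible over Q since 1524 is not a rational square. The splitting field Q(sqrt(1524)) has degree 2 over Q, and its unique nontrivial automorphism is sqrt(1524) ↦ -sqrt(1524). Hence Gal(Q(sqrt(1524))/Q) = Z/2Z.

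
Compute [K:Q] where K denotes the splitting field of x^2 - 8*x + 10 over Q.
[K:Q] = 2

The discriminant of x^2 + (-8)*x + (10) is b^2 - 4c = 64 - (40) = 24. Since 24 is not a perfect square in Q, the polynomial is irreducible over Q. Its two roots generate a degree-2 extension, so [K:Q] = 2.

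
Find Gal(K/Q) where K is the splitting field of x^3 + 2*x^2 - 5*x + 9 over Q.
Gal(K/Q) = S_3 (symmetric group of order 6)

Compute the discriminant of x^3 + (2)*x^2 + (-5)*x + (9): Δ = -3495. Since Δ is not a rational square, the Galois group is not contained in A_3; it must be the full S_3 (irreducibility of the cubic rules out anything smaller).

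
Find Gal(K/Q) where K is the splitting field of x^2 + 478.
Gal(K/Q) = Z/2Z (cyclic of order 2)

x^2 + 478 is irreducible over Q since -478 is not a rational square. The splitting field Q(sqrt(-478)) has degree 2 over Q, and its unique nontrivial automorphism is sqrt(-478) ↦ -sqrt(-478). Hence Gal(Q(sqrt(-478))/Q) = Z/2Z.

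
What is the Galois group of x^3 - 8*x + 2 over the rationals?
Gal(K/Q) = S_3 (symmetric group of order 6)

Compute the discriminant of x^3 + (0)*x^2 + (-8)*x + (2): Δ = 1940. Since Δ is not a rational square, the Galois group is not contained in A_3; it must be the full S_3 (irreducibility of the cubic rules out anything smaller).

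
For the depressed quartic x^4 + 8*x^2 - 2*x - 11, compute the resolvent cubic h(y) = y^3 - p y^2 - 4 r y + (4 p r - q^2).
h(y) = y^3 - 8*y^2 + 44*y - 356

Identify coefficients: p = 8, q = -2, r = -11.
Plug into h(y) = y^3 - p y^2 - 4 r y + (4 p r - q^2):
  h(y) = y^3 - (8) y^2 - 4*(-11) y + (4*(8)*(-11) - (-2)^2)
       = y^3 + (-8) y^2 + (44) y + (-356).
Simplifying: h(y) = y^3 - 8*y^2 + 44*y - 356.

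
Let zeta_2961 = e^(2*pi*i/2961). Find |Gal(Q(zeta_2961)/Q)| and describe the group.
|Gal(Q(zeta_2961)/Q)| = phi(2961) = 1656; group ≅ (Z/2961Z)^* ≅ Z/6Z × Z/6Z × Z/46Z

The n-th cyclotomic polynomial Φ_2961(x) is the minimal polynomial of zeta_2961 over Q and has degree phi(2961) = 1656. So Q(zeta_2961) is a degree-1656 Galois extension with Galois group (Z/2961Z)^*. By CRT, (Z/2961Z)^* ≅ (Z/9Z)^* × (Z/7Z)^* × (Z/47Z)^*. Each prime-power unit group is (Z/9Z)^* ≅ Z/6Z; (Z/7Z)^* ≅ Z/6Z; (Z/47Z)^* ≅ Z/46Z. Hence Gal(Q(zeta_2961)/Q) ≅ Z/6Z × Z/6Z × Z/46Z.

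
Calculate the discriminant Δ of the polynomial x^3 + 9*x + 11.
Δ = -6183

For a depressed cubic x^3 + p x + q the discriminant is Δ = -4 p^3 - 27 q^2 = -4*(9)^3 - 27*(11)^2 = -2916 - 3267 = -6183.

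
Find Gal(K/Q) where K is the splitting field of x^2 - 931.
Gal(K/Q) = Z/2Z (cyclic of order 2)

x^2 - 931 is irreducible over Q since 931 is not a rational square. The splitting field Q(sqrt(931)) has degree 2 over Q, and its unique nontrivial automorphism is sqrt(931) ↦ -sqrt(931). Hence Gal(Q(sqrt(931))/Q) = Z/2Z.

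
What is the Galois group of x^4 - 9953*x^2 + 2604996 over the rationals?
Gal(K/Q) = Z/2Z (cyclic of order 2)

f factors as (x^2 - 9684)(x^2 - 269), so the splitting field is K = Q(sqrt(9684), sqrt(269)). The squarefree part of 9684 is 269 and the squarefree part of 269 is also 269, so sqrt(9684) and sqrt(269) are both rational multiples of sqrt(269). Hence Q(sqrt(9684)) = Q(sqrt(269)) = Q(sqrt(269)), and the splitting field collapses to a single degree-2 extension with Galois group Z/2Z.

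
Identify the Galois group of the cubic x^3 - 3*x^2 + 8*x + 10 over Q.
Gal(K/Q) = S_3 (symmetric group of order 6)

Compute the discriminant of x^3 + (-3)*x^2 + (8)*x + (10): Δ = -7412. Since Δ is not a rational square, the Galois group is not contained in A_3; it must be the full S_3 (irreducibility of the cubic rules out anything smaller).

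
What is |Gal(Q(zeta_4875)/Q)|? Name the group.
|Gal(Q(zeta_4875)/Q)| = phi(4875) = 2400; group ≅ (Z/4875Z)^* ≅ Z/2Z × Z/12Z × Z/100Z

The n-th cyclotomic polynomial Φ_4875(x) is the minimal polynomial of zeta_4875 over Q and has degree phi(4875) = 2400. So Q(zeta_4875) is a degree-2400 Galois extension with Galois group (Z/4875Z)^*. By CRT, (Z/4875Z)^* ≅ (Z/3Z)^* × (Z/125Z)^* × (Z/13Z)^*. Each prime-power unit group is (Z/3Z)^* ≅ Z/2Z; (Z/125Z)^* ≅ Z/100Z; (Z/13Z)^* ≅ Z/12Z. Hence Gal(Q(zeta_4875)/Q) ≅ Z/2Z × Z/12Z × Z/100Z.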